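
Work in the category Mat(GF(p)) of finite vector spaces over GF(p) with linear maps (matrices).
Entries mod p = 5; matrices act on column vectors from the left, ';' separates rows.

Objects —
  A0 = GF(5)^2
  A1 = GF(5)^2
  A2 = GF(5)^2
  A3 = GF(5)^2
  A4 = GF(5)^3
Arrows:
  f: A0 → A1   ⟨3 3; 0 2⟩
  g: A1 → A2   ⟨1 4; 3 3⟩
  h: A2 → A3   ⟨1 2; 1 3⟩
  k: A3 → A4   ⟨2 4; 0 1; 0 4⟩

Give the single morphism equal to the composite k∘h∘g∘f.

  e0=⟨1,0⟩ f→⟨3,0⟩ g→⟨3,4⟩ h→⟨1,0⟩ k→⟨2,0,0⟩
  e1=⟨0,1⟩ f→⟨3,2⟩ g→⟨1,0⟩ h→⟨1,1⟩ k→⟨1,1,4⟩
result: ⟨2 1; 0 1; 0 4⟩

Answer: ⟨2 1; 0 1; 0 4⟩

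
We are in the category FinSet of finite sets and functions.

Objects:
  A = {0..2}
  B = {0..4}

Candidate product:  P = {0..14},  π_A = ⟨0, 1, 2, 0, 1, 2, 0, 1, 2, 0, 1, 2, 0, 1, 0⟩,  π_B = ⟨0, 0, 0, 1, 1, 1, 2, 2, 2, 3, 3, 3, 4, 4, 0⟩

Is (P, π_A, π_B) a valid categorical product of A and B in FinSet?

Answer: NOT A VALID PRODUCT — duplicate pair at indices 0,14

Derivation:
|A|·|B| = 3·5 = 15;  |P| = 15
Check the pairing map k ↦ (π_A(k), π_B(k)):
  0 -> (0,0)
  1 -> (1,0)
  2 -> (2,0)
  3 -> (0,1)
  4 -> (1,1)
  5 -> (2,1)
  6 -> (0,2)
  7 -> (1,2)
  8 -> (2,2)
  9 -> (0,3)
  10 -> (1,3)
  11 -> (2,3)
  12 -> (0,4)
  13 -> (1,4)
  14 -> (0,0)  ✗ repeats pair of k=0
distinct pairs in image: 14 / 15 needed
  → (0,0) hit at k=0 and k=14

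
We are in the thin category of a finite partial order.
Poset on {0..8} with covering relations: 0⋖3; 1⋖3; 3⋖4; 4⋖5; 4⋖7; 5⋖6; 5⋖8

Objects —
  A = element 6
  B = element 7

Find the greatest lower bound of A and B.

Answer: A∧B = 4

Derivation:
Common predecessors of 6,7: {0,1,3,4}
  0 ⊑ 4
  1 ⊑ 4
  3 ⊑ 4
  4 ⊑ 4
glb = 4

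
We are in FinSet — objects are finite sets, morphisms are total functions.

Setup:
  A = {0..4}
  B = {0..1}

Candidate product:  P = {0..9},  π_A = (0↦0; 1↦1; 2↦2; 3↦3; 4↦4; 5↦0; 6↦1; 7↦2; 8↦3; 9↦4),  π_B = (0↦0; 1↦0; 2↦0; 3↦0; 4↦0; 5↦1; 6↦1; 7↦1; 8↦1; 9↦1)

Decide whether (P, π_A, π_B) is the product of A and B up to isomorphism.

Answer: VALID PRODUCT

Trace:
|A|·|B| = 5·2 = 10;  |P| = 10
Check the pairing map k ↦ (π_A(k), π_B(k)):
  0 ↦ (0,0)
  1 ↦ (1,0)
  2 ↦ (2,0)
  3 ↦ (3,0)
  4 ↦ (4,0)
  5 ↦ (0,1)
  6 ↦ (1,1)
  7 ↦ (2,1)
  8 ↦ (3,1)
  9 ↦ (4,1)
distinct pairs in image: 10 / 10 needed
  → bijection onto A×B; projections well-typed.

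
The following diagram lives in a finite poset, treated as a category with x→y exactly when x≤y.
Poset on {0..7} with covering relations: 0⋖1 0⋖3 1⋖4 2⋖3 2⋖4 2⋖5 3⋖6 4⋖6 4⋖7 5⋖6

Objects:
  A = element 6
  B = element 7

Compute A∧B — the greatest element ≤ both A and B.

Answer: A∧B = 4

Derivation:
Common predecessors of 6,7: {0,1,2,4}
  0 ≤ 4
  1 ≤ 4
  2 ≤ 4
  4 ≤ 4
glb = 4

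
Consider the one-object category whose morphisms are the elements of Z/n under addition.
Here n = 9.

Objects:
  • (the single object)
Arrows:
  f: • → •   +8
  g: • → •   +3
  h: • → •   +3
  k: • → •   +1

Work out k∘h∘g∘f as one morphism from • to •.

  0 +8≡8 +3≡2 +3≡5 +1≡6  (mod 9)
⟦path⟧: +6

Answer: +6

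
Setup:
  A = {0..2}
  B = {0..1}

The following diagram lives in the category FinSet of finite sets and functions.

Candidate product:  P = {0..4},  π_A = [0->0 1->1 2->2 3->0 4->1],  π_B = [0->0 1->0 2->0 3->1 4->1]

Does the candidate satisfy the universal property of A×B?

|A|·|B| = 3·2 = 6;  |P| = 5
  → cardinalities differ; no bijection possible.

Answer: NOT A VALID PRODUCT — |P|=5 ≠ |A|·|B|=6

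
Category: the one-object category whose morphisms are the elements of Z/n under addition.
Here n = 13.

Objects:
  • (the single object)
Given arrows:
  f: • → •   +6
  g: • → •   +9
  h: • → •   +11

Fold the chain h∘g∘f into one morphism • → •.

  0 +6≡6 +9≡2 +11≡0  (mod 13)
result: +0

Answer: +0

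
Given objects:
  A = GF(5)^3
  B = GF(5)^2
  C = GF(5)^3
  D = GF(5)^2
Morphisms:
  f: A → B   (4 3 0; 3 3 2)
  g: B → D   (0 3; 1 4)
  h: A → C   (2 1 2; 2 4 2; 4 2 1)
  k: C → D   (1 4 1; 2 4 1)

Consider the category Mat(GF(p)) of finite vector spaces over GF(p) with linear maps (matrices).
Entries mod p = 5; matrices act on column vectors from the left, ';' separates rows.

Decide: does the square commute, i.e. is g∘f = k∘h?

1) trace f;g:
  e0=⟨1,0,0⟩ f→⟨4,3⟩ g→⟨4,1⟩
  e1=⟨0,1,0⟩ f→⟨3,3⟩ g→⟨4,0⟩
  e2=⟨0,0,1⟩ f→⟨0,2⟩ g→⟨1,3⟩
  composite₁ = (4 4 1; 1 0 3)
2) trace h;k:
  e0=⟨1,0,0⟩ h→⟨2,2,4⟩ k→⟨4,1⟩
  e1=⟨0,1,0⟩ h→⟨1,4,2⟩ k→⟨4,0⟩
  e2=⟨0,0,1⟩ h→⟨2,2,1⟩ k→⟨1,3⟩
  composite₂ = (4 4 1; 1 0 3)
Equal? equal; square commutes

Answer: COMMUTES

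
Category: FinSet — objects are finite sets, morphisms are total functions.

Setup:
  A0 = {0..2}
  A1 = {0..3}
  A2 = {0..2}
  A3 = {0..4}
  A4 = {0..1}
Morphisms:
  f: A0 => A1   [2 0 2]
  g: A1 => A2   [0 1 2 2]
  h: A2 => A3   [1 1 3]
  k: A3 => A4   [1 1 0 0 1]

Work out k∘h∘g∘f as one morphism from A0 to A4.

Answer: [0 1 0]

Work:
  0 f=>2 g=>2 h=>3 k=>0
  1 f=>0 g=>0 h=>1 k=>1
  2 f=>2 g=>2 h=>3 k=>0
composite: [0 1 0]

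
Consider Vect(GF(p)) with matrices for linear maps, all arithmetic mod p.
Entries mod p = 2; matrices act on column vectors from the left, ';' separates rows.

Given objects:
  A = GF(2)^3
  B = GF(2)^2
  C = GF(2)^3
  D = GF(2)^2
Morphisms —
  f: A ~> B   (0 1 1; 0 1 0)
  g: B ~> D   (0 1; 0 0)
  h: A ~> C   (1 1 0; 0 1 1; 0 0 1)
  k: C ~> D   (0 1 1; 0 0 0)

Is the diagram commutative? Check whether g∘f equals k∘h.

Answer: COMMUTES

Work:
1) trace f;g:
  e0=⟨1,0,0⟩ f~>⟨0,0⟩ g~>⟨0,0⟩
  e1=⟨0,1,0⟩ f~>⟨1,1⟩ g~>⟨1,0⟩
  e2=⟨0,0,1⟩ f~>⟨1,0⟩ g~>⟨0,0⟩
  composite₁ = (0 1 0; 0 0 0)
2) trace h;k:
  e0=⟨1,0,0⟩ h~>⟨1,0,0⟩ k~>⟨0,0⟩
  e1=⟨0,1,0⟩ h~>⟨1,1,0⟩ k~>⟨1,0⟩
  e2=⟨0,0,1⟩ h~>⟨0,1,1⟩ k~>⟨0,0⟩
  composite₂ = (0 1 0; 0 0 0)
Equal? equal; square commutes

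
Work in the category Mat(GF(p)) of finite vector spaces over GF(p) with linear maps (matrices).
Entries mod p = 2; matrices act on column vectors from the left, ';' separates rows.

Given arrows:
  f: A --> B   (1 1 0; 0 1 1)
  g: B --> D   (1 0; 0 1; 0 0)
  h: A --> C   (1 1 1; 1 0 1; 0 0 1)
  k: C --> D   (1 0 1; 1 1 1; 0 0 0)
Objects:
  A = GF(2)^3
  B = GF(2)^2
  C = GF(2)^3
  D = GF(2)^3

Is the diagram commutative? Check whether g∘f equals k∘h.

Answer: COMMUTES

Derivation:
Path 1 = f;g:
  e0=⟨1,0,0⟩ f-->⟨1,0⟩ g-->⟨1,0,0⟩
  e1=⟨0,1,0⟩ f-->⟨1,1⟩ g-->⟨1,1,0⟩
  e2=⟨0,0,1⟩ f-->⟨0,1⟩ g-->⟨0,1,0⟩
  ⟦path⟧₁ = (1 1 0; 0 1 1; 0 0 0)
Path 2 = h;k:
  e0=⟨1,0,0⟩ h-->⟨1,1,0⟩ k-->⟨1,0,0⟩
  e1=⟨0,1,0⟩ h-->⟨1,0,0⟩ k-->⟨1,1,0⟩
  e2=⟨0,0,1⟩ h-->⟨1,1,1⟩ k-->⟨0,1,0⟩
  ⟦path⟧₂ = (1 1 0; 0 1 1; 0 0 0)
Equal? equal; square commutes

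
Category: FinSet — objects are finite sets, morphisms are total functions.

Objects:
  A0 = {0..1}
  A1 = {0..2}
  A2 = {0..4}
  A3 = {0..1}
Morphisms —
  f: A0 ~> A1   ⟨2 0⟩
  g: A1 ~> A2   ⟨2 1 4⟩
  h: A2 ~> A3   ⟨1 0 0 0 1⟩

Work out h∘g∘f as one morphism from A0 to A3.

  0 f~>2 g~>4 h~>1
  1 f~>0 g~>2 h~>0
⟦path⟧: ⟨1 0⟩

Answer: ⟨1 0⟩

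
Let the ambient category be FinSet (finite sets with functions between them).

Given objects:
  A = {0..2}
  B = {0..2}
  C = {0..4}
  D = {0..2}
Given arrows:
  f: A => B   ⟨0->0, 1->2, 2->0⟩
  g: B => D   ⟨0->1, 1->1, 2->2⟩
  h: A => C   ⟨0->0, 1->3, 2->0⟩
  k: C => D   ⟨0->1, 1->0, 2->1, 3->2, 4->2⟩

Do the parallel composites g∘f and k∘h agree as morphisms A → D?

Answer: COMMUTES

Trace:
1) trace f;g:
  0 f=>0 g=>1
  1 f=>2 g=>2
  2 f=>0 g=>1
  ⟦path⟧₁ = ⟨0->1, 1->2, 2->1⟩
2) trace h;k:
  0 h=>0 k=>1
  1 h=>3 k=>2
  2 h=>0 k=>1
  ⟦path⟧₂ = ⟨0->1, 1->2, 2->1⟩
Equal? equal; square commutes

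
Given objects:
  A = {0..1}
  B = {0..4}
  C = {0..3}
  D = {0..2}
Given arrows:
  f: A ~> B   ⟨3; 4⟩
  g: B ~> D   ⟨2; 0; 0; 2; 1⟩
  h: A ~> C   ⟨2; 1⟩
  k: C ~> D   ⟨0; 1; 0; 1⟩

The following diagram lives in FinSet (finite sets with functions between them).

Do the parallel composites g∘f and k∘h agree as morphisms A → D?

Answer: DOES NOT COMMUTE

Trace:
Along f;g (path 1):
  0 f~>3 g~>2
  1 f~>4 g~>1
  ⟦path⟧₁ = ⟨2; 1⟩
Along h;k (path 2):
  0 h~>2 k~>0
  1 h~>1 k~>1
  ⟦path⟧₂ = ⟨0; 1⟩
Equal? differ; not commutative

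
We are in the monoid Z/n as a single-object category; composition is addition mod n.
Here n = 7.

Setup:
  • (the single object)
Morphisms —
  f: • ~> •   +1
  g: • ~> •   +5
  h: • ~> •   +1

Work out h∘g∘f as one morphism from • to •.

Answer: +0

Trace:
  0 +1≡1 +5≡6 +1≡0  (mod 7)
⟦path⟧: +0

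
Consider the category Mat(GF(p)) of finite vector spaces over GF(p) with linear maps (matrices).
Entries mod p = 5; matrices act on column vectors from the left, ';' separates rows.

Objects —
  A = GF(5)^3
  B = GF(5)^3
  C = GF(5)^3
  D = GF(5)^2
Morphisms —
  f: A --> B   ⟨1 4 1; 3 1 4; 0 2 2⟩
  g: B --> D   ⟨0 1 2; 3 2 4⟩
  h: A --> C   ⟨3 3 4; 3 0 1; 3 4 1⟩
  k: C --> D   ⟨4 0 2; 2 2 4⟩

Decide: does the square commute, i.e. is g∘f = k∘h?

Answer: COMMUTES

Work:
Along f;g (path 1):
  e0=(1,0,0) f-->(1,3,0) g-->(3,4)
  e1=(0,1,0) f-->(4,1,2) g-->(0,2)
  e2=(0,0,1) f-->(1,4,2) g-->(3,4)
  result₁ = ⟨3 0 3; 4 2 4⟩
Along h;k (path 2):
  e0=(1,0,0) h-->(3,3,3) k-->(3,4)
  e1=(0,1,0) h-->(3,0,4) k-->(0,2)
  e2=(0,0,1) h-->(4,1,1) k-->(3,4)
  result₂ = ⟨3 0 3; 4 2 4⟩
Equal? same morphism ✓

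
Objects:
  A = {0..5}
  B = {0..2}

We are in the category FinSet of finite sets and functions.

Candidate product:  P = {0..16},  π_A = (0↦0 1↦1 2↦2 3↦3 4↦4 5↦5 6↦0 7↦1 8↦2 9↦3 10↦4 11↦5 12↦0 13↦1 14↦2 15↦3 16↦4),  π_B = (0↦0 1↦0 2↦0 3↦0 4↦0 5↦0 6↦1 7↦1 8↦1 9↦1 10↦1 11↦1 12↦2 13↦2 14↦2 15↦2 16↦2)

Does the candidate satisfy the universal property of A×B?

|A|·|B| = 6·3 = 18;  |P| = 17
  → cardinalities differ; no bijection possible.

Answer: NOT A VALID PRODUCT — |P|=17 ≠ |A|·|B|=18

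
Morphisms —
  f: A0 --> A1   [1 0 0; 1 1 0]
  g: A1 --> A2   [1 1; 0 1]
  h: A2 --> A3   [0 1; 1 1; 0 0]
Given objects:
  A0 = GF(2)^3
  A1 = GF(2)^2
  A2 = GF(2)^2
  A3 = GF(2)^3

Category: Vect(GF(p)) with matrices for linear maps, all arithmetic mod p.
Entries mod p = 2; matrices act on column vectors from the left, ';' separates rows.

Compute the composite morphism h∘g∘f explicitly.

  e0=(1,0,0) f-->(1,1) g-->(0,1) h-->(1,1,0)
  e1=(0,1,0) f-->(0,1) g-->(1,1) h-->(1,0,0)
  e2=(0,0,1) f-->(0,0) g-->(0,0) h-->(0,0,0)
result: [1 1 0; 1 0 0; 0 0 0]

Answer: [1 1 0; 1 0 0; 0 0 0]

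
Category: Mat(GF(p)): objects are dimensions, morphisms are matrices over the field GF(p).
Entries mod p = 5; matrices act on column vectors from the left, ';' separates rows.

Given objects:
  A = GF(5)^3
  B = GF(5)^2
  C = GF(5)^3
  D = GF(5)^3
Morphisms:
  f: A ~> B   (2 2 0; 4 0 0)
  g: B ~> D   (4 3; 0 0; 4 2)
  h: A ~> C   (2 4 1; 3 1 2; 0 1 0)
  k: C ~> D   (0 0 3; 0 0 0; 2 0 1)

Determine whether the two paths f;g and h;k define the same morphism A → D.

Answer: DOES NOT COMMUTE

Derivation:
Path 1 = f;g:
  e0=⟨1,0,0⟩ f~>⟨2,4⟩ g~>⟨0,0,1⟩
  e1=⟨0,1,0⟩ f~>⟨2,0⟩ g~>⟨3,0,3⟩
  e2=⟨0,0,1⟩ f~>⟨0,0⟩ g~>⟨0,0,0⟩
  composite₁ = (0 3 0; 0 0 0; 1 3 0)
Path 2 = h;k:
  e0=⟨1,0,0⟩ h~>⟨2,3,0⟩ k~>⟨0,0,4⟩
  e1=⟨0,1,0⟩ h~>⟨4,1,1⟩ k~>⟨3,0,4⟩
  e2=⟨0,0,1⟩ h~>⟨1,2,0⟩ k~>⟨0,0,2⟩
  composite₂ = (0 3 0; 0 0 0; 4 4 2)
Equal? distinct morphisms ✗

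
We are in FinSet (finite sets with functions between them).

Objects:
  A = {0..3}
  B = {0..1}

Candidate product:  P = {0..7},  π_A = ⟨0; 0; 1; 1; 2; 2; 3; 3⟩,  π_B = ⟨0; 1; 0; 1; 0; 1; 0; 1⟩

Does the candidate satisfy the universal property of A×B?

Answer: VALID PRODUCT

Derivation:
|A|·|B| = 4·2 = 8;  |P| = 8
Check the pairing map k ↦ (π_A(k), π_B(k)):
  0 -> (0,0)
  1 -> (0,1)
  2 -> (1,0)
  3 -> (1,1)
  4 -> (2,0)
  5 -> (2,1)
  6 -> (3,0)
  7 -> (3,1)
distinct pairs in image: 8 / 8 needed
  → bijection onto A×B; projections well-typed.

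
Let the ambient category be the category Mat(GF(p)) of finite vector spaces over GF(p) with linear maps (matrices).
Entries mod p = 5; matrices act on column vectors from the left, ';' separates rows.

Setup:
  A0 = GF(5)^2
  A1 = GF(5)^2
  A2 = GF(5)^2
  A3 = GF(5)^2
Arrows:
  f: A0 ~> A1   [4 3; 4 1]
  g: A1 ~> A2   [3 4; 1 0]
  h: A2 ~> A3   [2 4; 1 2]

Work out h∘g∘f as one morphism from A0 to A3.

Answer: [2 3; 1 4]

Work:
  e0=(1,0) f~>(4,4) g~>(3,4) h~>(2,1)
  e1=(0,1) f~>(3,1) g~>(3,3) h~>(3,4)
⟦path⟧: [2 3; 1 4]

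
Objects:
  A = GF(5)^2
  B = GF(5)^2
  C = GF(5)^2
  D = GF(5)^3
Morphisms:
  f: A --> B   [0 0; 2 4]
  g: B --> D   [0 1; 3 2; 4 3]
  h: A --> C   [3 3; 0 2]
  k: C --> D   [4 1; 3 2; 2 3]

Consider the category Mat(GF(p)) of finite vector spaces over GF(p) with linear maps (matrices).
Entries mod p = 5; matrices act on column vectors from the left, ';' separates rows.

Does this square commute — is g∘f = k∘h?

Along f;g (path 1):
  e0=[1,0] f-->[0,2] g-->[2,4,1]
  e1=[0,1] f-->[0,4] g-->[4,3,2]
  composite₁ = [2 4; 4 3; 1 2]
Along h;k (path 2):
  e0=[1,0] h-->[3,0] k-->[2,4,1]
  e1=[0,1] h-->[3,2] k-->[4,3,2]
  composite₂ = [2 4; 4 3; 1 2]
Equal? YES — commutes

Answer: COMMUTES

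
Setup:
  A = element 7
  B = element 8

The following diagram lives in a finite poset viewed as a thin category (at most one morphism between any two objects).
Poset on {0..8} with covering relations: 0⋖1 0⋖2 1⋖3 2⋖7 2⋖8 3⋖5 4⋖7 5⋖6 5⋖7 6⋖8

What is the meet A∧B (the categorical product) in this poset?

Lower bounds of A=7 and B=8: {0,1,2,3,5}
  maximal lower bounds 2 and 5 are incomparable: neither 2≤5 nor 5≤2
→ no greatest lower bound exists

Answer: NO MEET EXISTS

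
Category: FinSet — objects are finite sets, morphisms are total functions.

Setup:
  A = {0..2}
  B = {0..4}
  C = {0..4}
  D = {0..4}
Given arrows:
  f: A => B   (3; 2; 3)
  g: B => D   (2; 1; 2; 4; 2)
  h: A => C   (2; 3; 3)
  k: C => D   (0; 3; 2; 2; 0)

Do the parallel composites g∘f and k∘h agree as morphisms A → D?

Along f;g (path 1):
  0 f=>3 g=>4
  1 f=>2 g=>2
  2 f=>3 g=>4
  composite₁ = (4; 2; 4)
Along h;k (path 2):
  0 h=>2 k=>2
  1 h=>3 k=>2
  2 h=>3 k=>2
  composite₂ = (2; 2; 2)
Equal? NO — does not commute

Answer: DOES NOT COMMUTE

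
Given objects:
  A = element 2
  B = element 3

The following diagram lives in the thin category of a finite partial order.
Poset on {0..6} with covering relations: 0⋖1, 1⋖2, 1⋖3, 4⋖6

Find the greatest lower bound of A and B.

Common predecessors of 2,3: {0,1}
  0 <= 1
  1 <= 1
glb = 1

Answer: A∧B = 1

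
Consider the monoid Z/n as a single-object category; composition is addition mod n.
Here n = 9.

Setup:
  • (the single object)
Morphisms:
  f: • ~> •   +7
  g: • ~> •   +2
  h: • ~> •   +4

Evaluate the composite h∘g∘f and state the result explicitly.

  0 +7≡7 +2≡0 +4≡4  (mod 9)
⟦path⟧: +4

Answer: +4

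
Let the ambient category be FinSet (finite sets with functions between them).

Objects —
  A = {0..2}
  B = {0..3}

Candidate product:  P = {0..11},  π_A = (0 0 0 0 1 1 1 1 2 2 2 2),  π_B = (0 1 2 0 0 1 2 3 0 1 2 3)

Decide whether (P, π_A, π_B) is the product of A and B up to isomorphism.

|A|·|B| = 3·4 = 12;  |P| = 12
Check the pairing map k ↦ (π_A(k), π_B(k)):
  0 : (0,0)
  1 : (0,1)
  2 : (0,2)
  3 : (0,0)  ✗ repeats pair of k=0
  4 : (1,0)
  5 : (1,1)
  6 : (1,2)
  7 : (1,3)
  8 : (2,0)
  9 : (2,1)
  10 : (2,2)
  11 : (2,3)
distinct pairs in image: 11 / 12 needed
  → (0,0) hit at k=0 and k=3

Answer: NOT A VALID PRODUCT — duplicate pair at indices 0,3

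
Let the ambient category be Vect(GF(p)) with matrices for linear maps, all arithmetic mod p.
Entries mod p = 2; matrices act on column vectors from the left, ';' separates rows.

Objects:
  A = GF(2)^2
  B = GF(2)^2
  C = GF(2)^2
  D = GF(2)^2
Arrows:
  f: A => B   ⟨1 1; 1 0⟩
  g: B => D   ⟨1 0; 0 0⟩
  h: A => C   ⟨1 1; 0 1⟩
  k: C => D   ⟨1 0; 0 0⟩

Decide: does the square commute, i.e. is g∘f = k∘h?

Answer: COMMUTES

Derivation:
1) trace f;g:
  e0=[1,0] f=>[1,1] g=>[1,0]
  e1=[0,1] f=>[1,0] g=>[1,0]
  result₁ = ⟨1 1; 0 0⟩
2) trace h;k:
  e0=[1,0] h=>[1,0] k=>[1,0]
  e1=[0,1] h=>[1,1] k=>[1,0]
  result₂ = ⟨1 1; 0 0⟩
Equal? equal; square commutes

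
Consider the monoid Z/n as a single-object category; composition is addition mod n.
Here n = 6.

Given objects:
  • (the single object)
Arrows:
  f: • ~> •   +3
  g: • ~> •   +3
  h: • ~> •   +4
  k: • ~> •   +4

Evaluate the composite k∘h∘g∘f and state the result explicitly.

  0 +3≡3 +3≡0 +4≡4 +4≡2  (mod 6)
⟦path⟧: +2

Answer: +2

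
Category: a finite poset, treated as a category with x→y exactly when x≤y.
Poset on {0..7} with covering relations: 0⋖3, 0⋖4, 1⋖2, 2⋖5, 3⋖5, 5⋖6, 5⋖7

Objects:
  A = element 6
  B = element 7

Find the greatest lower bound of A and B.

Lower bounds of A=6 and B=7: {0,1,2,3,5}
  0 ≤ 5
  1 ≤ 5
  2 ≤ 5
  3 ≤ 5
  5 ≤ 5
glb = 5

Answer: A∧B = 5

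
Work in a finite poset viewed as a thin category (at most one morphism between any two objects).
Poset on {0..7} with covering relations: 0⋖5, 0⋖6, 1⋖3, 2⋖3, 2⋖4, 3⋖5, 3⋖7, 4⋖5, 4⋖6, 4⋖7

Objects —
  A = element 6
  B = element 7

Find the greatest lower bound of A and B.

Lower bounds of A=6 and B=7: {2,4}
  2 ≤ 4
  4 ≤ 4
glb = 4

Answer: A∧B = 4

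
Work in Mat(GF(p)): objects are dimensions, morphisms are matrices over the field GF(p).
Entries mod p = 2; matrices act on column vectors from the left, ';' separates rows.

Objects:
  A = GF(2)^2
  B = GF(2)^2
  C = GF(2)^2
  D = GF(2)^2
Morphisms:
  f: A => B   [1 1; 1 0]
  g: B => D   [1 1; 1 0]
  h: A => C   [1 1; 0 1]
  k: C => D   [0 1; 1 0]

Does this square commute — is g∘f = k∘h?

Answer: COMMUTES

Trace:
1) trace f;g:
  e0=[1,0] f=>[1,1] g=>[0,1]
  e1=[0,1] f=>[1,0] g=>[1,1]
  composite₁ = [0 1; 1 1]
2) trace h;k:
  e0=[1,0] h=>[1,0] k=>[0,1]
  e1=[0,1] h=>[1,1] k=>[1,1]
  composite₂ = [0 1; 1 1]
Equal? equal; square commutes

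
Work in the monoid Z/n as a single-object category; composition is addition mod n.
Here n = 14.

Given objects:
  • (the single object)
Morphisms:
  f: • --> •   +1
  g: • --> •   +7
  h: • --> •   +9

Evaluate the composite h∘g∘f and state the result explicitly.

  0 +1≡1 +7≡8 +9≡3  (mod 14)
composite: +3

Answer: +3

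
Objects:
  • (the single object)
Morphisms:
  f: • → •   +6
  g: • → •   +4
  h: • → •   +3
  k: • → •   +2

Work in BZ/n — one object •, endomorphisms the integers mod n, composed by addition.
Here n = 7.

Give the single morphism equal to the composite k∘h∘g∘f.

  0 +6≡6 +4≡3 +3≡6 +2≡1  (mod 7)
result: +1

Answer: +1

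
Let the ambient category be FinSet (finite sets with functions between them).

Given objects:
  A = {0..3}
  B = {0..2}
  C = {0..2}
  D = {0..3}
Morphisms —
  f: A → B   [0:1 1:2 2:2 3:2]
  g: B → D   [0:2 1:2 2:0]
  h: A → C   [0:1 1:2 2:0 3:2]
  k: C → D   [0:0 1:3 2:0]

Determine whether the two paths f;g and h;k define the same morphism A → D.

Answer: DOES NOT COMMUTE

Work:
1) trace f;g:
  0 f→1 g→2
  1 f→2 g→0
  2 f→2 g→0
  3 f→2 g→0
  ⟦path⟧₁ = [0:2 1:0 2:0 3:0]
2) trace h;k:
  0 h→1 k→3
  1 h→2 k→0
  2 h→0 k→0
  3 h→2 k→0
  ⟦path⟧₂ = [0:3 1:0 2:0 3:0]
Equal? distinct morphisms ✗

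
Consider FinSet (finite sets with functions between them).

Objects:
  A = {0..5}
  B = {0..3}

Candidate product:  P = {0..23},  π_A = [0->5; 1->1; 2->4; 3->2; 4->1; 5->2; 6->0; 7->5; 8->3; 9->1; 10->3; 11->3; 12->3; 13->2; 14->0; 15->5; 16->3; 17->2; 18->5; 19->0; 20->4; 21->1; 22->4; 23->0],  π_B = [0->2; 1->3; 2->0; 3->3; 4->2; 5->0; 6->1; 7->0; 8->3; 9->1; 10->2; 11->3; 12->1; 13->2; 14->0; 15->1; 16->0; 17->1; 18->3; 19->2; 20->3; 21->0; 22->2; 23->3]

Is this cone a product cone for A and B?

|A|·|B| = 6·4 = 24;  |P| = 24
Check the pairing map k ↦ (π_A(k), π_B(k)):
  0 -> (5,2)
  1 -> (1,3)
  2 -> (4,0)
  3 -> (2,3)
  4 -> (1,2)
  5 -> (2,0)
  6 -> (0,1)
  7 -> (5,0)
  8 -> (3,3)
  9 -> (1,1)
  10 -> (3,2)
  11 -> (3,3)  ✗ repeats pair of k=8
  12 -> (3,1)
  13 -> (2,2)
  14 -> (0,0)
  15 -> (5,1)
  16 -> (3,0)
  17 -> (2,1)
  18 -> (5,3)
  19 -> (0,2)
  20 -> (4,3)
  21 -> (1,0)
  22 -> (4,2)
  23 -> (0,3)
distinct pairs in image: 23 / 24 needed
  → (3,3) hit at k=8 and k=11

Answer: NOT A VALID PRODUCT — duplicate pair at indices 11,8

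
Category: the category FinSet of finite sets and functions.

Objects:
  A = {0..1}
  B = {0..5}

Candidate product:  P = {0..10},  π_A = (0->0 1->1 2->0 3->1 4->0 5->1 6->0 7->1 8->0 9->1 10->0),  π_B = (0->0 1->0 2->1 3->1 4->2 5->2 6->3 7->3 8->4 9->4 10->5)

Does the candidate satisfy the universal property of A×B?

Answer: NOT A VALID PRODUCT — |P|=11 ≠ |A|·|B|=12

Trace:
|A|·|B| = 2·6 = 12;  |P| = 11
  → cardinalities differ; no bijection possible.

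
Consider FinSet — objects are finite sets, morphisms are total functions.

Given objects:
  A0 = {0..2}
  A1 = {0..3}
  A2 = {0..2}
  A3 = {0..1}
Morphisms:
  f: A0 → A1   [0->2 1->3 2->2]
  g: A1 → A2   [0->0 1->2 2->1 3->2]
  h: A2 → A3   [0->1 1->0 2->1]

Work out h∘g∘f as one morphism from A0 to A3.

Answer: [0->0 1->1 2->0]

Trace:
  0 f→2 g→1 h→0
  1 f→3 g→2 h→1
  2 f→2 g→1 h→0
⟦path⟧: [0->0 1->1 2->0]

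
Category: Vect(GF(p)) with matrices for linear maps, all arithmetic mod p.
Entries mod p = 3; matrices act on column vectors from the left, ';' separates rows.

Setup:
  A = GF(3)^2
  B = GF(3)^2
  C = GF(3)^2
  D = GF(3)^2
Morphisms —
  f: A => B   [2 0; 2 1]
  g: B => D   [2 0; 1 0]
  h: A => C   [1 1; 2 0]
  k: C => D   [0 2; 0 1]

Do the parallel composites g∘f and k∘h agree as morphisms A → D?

1) trace f;g:
  e0=(1,0) f=>(2,2) g=>(1,2)
  e1=(0,1) f=>(0,1) g=>(0,0)
  ⟦path⟧₁ = [1 0; 2 0]
2) trace h;k:
  e0=(1,0) h=>(1,2) k=>(1,2)
  e1=(0,1) h=>(1,0) k=>(0,0)
  ⟦path⟧₂ = [1 0; 2 0]
Equal? equal; square commutes

Answer: COMMUTES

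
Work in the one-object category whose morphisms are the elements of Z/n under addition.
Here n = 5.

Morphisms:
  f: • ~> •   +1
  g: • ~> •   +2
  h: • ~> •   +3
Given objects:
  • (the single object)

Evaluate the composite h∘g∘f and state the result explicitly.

  0 +1≡1 +2≡3 +3≡1  (mod 5)
result: +1

Answer: +1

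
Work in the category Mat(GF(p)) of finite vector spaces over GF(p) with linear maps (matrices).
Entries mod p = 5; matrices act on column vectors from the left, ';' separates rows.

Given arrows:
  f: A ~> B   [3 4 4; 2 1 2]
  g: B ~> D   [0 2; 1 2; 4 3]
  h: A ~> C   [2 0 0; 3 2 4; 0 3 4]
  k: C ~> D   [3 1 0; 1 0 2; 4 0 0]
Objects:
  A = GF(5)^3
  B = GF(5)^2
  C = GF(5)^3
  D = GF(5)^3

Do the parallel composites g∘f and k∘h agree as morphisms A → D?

Path 1 = f;g:
  e0=⟨1,0,0⟩ f~>⟨3,2⟩ g~>⟨4,2,3⟩
  e1=⟨0,1,0⟩ f~>⟨4,1⟩ g~>⟨2,1,4⟩
  e2=⟨0,0,1⟩ f~>⟨4,2⟩ g~>⟨4,3,2⟩
  result₁ = [4 2 4; 2 1 3; 3 4 2]
Path 2 = h;k:
  e0=⟨1,0,0⟩ h~>⟨2,3,0⟩ k~>⟨4,2,3⟩
  e1=⟨0,1,0⟩ h~>⟨0,2,3⟩ k~>⟨2,1,0⟩
  e2=⟨0,0,1⟩ h~>⟨0,4,4⟩ k~>⟨4,3,0⟩
  result₂ = [4 2 4; 2 1 3; 3 0 0]
Equal? differ; not commutative

Answer: DOES NOT COMMUTE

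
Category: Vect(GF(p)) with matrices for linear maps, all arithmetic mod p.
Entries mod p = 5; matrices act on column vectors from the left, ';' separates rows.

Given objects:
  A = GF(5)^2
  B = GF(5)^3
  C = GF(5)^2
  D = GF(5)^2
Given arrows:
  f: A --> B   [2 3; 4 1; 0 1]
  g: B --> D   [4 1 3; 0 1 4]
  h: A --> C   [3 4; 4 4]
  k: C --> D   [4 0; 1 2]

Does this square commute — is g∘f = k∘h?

Answer: DOES NOT COMMUTE

Trace:
Along f;g (path 1):
  e0=[1,0] f-->[2,4,0] g-->[2,4]
  e1=[0,1] f-->[3,1,1] g-->[1,0]
  composite₁ = [2 1; 4 0]
Along h;k (path 2):
  e0=[1,0] h-->[3,4] k-->[2,1]
  e1=[0,1] h-->[4,4] k-->[1,2]
  composite₂ = [2 1; 1 2]
Equal? distinct morphisms ✗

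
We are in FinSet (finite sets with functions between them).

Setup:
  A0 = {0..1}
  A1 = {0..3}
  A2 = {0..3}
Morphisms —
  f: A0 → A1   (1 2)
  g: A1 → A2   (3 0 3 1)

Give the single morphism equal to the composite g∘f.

  0 f→1 g→0
  1 f→2 g→3
composite: (0 3)

Answer: (0 3)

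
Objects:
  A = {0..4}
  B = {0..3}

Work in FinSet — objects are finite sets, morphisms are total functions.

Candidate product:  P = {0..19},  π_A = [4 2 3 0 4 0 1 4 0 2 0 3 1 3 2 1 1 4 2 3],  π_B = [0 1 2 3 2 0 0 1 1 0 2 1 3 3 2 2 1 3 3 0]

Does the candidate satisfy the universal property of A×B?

Answer: VALID PRODUCT

Trace:
|A|·|B| = 5·4 = 20;  |P| = 20
Check the pairing map k ↦ (π_A(k), π_B(k)):
  0 : (4,0)
  1 : (2,1)
  2 : (3,2)
  3 : (0,3)
  4 : (4,2)
  5 : (0,0)
  6 : (1,0)
  7 : (4,1)
  8 : (0,1)
  9 : (2,0)
  10 : (0,2)
  11 : (3,1)
  12 : (1,3)
  13 : (3,3)
  14 : (2,2)
  15 : (1,2)
  16 : (1,1)
  17 : (4,3)
  18 : (2,3)
  19 : (3,0)
distinct pairs in image: 20 / 20 needed
  → bijection onto A×B; projections well-typed.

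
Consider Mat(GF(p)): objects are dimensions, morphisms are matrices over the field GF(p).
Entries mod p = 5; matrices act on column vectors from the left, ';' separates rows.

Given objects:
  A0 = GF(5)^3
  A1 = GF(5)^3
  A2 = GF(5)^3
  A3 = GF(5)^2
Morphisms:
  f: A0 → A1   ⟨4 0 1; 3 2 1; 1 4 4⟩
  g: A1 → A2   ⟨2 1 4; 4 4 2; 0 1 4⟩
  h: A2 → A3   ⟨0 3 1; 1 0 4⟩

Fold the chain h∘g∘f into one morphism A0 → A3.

  e0=[1,0,0] f→[4,3,1] g→[0,0,2] h→[2,3]
  e1=[0,1,0] f→[0,2,4] g→[3,1,3] h→[1,0]
  e2=[0,0,1] f→[1,1,4] g→[4,1,2] h→[0,2]
composite: ⟨2 1 0; 3 0 2⟩

Answer: ⟨2 1 0; 3 0 2⟩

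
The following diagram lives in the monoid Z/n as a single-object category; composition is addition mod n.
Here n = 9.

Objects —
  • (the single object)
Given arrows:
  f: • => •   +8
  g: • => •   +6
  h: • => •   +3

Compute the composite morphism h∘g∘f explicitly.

  0 +8≡8 +6≡5 +3≡8  (mod 9)
⟦path⟧: +8

Answer: +8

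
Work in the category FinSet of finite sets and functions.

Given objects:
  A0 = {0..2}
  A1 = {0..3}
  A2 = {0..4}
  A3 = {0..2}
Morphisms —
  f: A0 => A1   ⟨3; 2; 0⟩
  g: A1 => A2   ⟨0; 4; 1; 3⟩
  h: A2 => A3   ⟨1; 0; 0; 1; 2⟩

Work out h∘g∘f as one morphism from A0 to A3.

  0 f=>3 g=>3 h=>1
  1 f=>2 g=>1 h=>0
  2 f=>0 g=>0 h=>1
composite: ⟨1; 0; 1⟩

Answer: ⟨1; 0; 1⟩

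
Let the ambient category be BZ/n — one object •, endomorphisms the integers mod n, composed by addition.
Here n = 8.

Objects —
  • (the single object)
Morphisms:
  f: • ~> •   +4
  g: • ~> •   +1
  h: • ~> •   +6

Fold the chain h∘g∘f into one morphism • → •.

Answer: +3

Trace:
  0 +4≡4 +1≡5 +6≡3  (mod 8)
composite: +3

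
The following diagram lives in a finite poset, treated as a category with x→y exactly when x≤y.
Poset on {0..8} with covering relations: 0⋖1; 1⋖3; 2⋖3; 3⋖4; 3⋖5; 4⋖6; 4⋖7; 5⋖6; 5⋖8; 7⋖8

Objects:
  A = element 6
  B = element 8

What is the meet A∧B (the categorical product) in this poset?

Answer: NO MEET EXISTS

Work:
Common predecessors of 6,8: {0,1,2,3,4,5}
  maximal lower bounds 4 and 5 are incomparable: neither 4≤5 nor 5≤4
→ no greatest lower bound exists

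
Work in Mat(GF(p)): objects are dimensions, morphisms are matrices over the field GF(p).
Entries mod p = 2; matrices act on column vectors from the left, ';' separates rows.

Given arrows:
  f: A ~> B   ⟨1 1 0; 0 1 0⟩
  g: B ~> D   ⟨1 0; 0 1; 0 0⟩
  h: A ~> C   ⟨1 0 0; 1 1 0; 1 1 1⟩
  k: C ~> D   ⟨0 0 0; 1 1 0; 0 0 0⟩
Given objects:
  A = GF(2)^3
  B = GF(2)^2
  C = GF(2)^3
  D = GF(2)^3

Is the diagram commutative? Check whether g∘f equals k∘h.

1) trace f;g:
  e0=[1,0,0] f~>[1,0] g~>[1,0,0]
  e1=[0,1,0] f~>[1,1] g~>[1,1,0]
  e2=[0,0,1] f~>[0,0] g~>[0,0,0]
  composite₁ = ⟨1 1 0; 0 1 0; 0 0 0⟩
2) trace h;k:
  e0=[1,0,0] h~>[1,1,1] k~>[0,0,0]
  e1=[0,1,0] h~>[0,1,1] k~>[0,1,0]
  e2=[0,0,1] h~>[0,0,1] k~>[0,0,0]
  composite₂ = ⟨0 0 0; 0 1 0; 0 0 0⟩
Equal? differ; not commutative

Answer: DOES NOT COMMUTE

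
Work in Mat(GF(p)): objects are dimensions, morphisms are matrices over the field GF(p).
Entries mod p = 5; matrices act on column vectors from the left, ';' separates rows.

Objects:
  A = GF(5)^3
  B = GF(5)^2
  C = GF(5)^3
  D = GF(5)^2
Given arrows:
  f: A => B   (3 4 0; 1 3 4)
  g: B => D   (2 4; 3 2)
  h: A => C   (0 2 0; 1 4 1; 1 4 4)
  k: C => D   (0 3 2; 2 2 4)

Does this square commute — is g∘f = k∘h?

Along f;g (path 1):
  e0=[1,0,0] f=>[3,1] g=>[0,1]
  e1=[0,1,0] f=>[4,3] g=>[0,3]
  e2=[0,0,1] f=>[0,4] g=>[1,3]
  composite₁ = (0 0 1; 1 3 3)
Along h;k (path 2):
  e0=[1,0,0] h=>[0,1,1] k=>[0,1]
  e1=[0,1,0] h=>[2,4,4] k=>[0,3]
  e2=[0,0,1] h=>[0,1,4] k=>[1,3]
  composite₂ = (0 0 1; 1 3 3)
Equal? YES — commutes

Answer: COMMUTES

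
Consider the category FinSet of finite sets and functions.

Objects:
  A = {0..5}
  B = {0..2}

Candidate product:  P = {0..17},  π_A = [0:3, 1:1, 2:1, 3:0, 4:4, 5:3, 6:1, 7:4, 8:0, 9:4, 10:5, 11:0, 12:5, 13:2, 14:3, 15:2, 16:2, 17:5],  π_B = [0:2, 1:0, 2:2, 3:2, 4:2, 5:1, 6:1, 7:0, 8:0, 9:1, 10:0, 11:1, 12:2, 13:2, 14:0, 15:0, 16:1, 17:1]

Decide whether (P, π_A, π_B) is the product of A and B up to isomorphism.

Answer: VALID PRODUCT

Derivation:
|A|·|B| = 6·3 = 18;  |P| = 18
Check the pairing map k ↦ (π_A(k), π_B(k)):
  0 : (3,2)
  1 : (1,0)
  2 : (1,2)
  3 : (0,2)
  4 : (4,2)
  5 : (3,1)
  6 : (1,1)
  7 : (4,0)
  8 : (0,0)
  9 : (4,1)
  10 : (5,0)
  11 : (0,1)
  12 : (5,2)
  13 : (2,2)
  14 : (3,0)
  15 : (2,0)
  16 : (2,1)
  17 : (5,1)
distinct pairs in image: 18 / 18 needed
  → bijection onto A×B; projections well-typed.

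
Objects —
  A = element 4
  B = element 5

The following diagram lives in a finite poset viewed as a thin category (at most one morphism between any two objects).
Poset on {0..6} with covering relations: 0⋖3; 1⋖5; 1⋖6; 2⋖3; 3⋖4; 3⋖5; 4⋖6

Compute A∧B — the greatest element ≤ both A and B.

Answer: A∧B = 3

Trace:
Common predecessors of 4,5: {0,2,3}
  0 ≤ 3
  2 ≤ 3
  3 ≤ 3
glb = 3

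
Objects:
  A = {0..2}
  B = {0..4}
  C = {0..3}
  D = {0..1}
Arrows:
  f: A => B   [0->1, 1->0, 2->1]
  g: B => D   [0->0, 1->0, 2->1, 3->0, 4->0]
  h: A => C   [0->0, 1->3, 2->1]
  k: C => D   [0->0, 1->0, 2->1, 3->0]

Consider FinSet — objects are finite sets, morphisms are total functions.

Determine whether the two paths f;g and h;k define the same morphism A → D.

Path 1 = f;g:
  0 f=>1 g=>0
  1 f=>0 g=>0
  2 f=>1 g=>0
  composite₁ = [0->0, 1->0, 2->0]
Path 2 = h;k:
  0 h=>0 k=>0
  1 h=>3 k=>0
  2 h=>1 k=>0
  composite₂ = [0->0, 1->0, 2->0]
Equal? same morphism ✓

Answer: COMMUTES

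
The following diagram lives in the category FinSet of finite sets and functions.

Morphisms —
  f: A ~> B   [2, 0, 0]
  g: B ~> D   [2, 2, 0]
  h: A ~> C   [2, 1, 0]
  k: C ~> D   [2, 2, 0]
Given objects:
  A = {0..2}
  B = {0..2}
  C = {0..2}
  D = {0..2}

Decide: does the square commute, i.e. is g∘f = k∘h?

Answer: COMMUTES

Work:
1) trace f;g:
  0 f~>2 g~>0
  1 f~>0 g~>2
  2 f~>0 g~>2
  composite₁ = [0, 2, 2]
2) trace h;k:
  0 h~>2 k~>0
  1 h~>1 k~>2
  2 h~>0 k~>2
  composite₂ = [0, 2, 2]
Equal? equal; square commutes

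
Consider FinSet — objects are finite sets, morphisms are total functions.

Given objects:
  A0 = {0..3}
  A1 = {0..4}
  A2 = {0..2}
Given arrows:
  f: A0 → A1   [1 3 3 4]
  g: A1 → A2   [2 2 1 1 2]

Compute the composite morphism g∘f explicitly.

Answer: [2 1 1 2]

Derivation:
  0 f→1 g→2
  1 f→3 g→1
  2 f→3 g→1
  3 f→4 g→2
composite: [2 1 1 2]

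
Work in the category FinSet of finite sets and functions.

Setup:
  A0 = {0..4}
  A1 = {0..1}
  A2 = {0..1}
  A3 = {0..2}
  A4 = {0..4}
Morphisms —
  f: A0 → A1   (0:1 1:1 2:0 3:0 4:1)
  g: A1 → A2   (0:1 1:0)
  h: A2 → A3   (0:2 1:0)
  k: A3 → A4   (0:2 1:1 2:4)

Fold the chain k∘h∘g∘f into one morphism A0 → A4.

  0 f→1 g→0 h→2 k→4
  1 f→1 g→0 h→2 k→4
  2 f→0 g→1 h→0 k→2
  3 f→0 g→1 h→0 k→2
  4 f→1 g→0 h→2 k→4
result: (0:4 1:4 2:2 3:2 4:4)

Answer: (0:4 1:4 2:2 3:2 4:4)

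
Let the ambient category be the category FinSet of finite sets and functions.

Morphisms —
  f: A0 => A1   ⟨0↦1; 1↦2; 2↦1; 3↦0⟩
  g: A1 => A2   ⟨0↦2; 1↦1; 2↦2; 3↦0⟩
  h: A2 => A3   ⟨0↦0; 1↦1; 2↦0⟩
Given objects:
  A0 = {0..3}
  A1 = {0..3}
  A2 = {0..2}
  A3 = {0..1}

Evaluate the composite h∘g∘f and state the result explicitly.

Answer: ⟨0↦1; 1↦0; 2↦1; 3↦0⟩

Derivation:
  0 f=>1 g=>1 h=>1
  1 f=>2 g=>2 h=>0
  2 f=>1 g=>1 h=>1
  3 f=>0 g=>2 h=>0
result: ⟨0↦1; 1↦0; 2↦1; 3↦0⟩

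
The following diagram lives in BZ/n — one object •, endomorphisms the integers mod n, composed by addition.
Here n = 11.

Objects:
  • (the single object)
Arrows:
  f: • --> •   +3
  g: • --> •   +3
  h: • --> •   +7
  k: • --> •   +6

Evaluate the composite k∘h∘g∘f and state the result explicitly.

Answer: +8

Trace:
  0 +3≡3 +3≡6 +7≡2 +6≡8  (mod 11)
composite: +8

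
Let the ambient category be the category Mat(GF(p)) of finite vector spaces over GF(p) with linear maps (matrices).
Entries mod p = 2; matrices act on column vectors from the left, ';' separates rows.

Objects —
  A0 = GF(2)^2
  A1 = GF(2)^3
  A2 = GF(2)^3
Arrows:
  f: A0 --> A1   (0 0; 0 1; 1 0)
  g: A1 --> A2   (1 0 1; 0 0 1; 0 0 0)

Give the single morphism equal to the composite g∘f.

  e0=⟨1,0⟩ f-->⟨0,0,1⟩ g-->⟨1,1,0⟩
  e1=⟨0,1⟩ f-->⟨0,1,0⟩ g-->⟨0,0,0⟩
⟦path⟧: (1 0; 1 0; 0 0)

Answer: (1 0; 1 0; 0 0)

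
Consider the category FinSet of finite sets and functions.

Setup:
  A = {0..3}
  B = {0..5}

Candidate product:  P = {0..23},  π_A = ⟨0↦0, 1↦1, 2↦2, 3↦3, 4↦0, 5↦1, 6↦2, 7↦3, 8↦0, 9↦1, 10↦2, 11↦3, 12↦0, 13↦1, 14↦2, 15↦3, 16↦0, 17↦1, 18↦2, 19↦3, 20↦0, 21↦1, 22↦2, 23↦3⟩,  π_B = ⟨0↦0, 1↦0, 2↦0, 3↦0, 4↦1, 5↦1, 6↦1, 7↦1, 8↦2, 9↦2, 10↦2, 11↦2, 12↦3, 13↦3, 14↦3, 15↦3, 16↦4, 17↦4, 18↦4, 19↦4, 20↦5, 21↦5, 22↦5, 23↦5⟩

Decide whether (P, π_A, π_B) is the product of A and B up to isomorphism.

Answer: VALID PRODUCT

Work:
|A|·|B| = 4·6 = 24;  |P| = 24
Check the pairing map k ↦ (π_A(k), π_B(k)):
  0 ↦ (0,0)
  1 ↦ (1,0)
  2 ↦ (2,0)
  3 ↦ (3,0)
  4 ↦ (0,1)
  5 ↦ (1,1)
  6 ↦ (2,1)
  7 ↦ (3,1)
  8 ↦ (0,2)
  9 ↦ (1,2)
  10 ↦ (2,2)
  11 ↦ (3,2)
  12 ↦ (0,3)
  13 ↦ (1,3)
  14 ↦ (2,3)
  15 ↦ (3,3)
  16 ↦ (0,4)
  17 ↦ (1,4)
  18 ↦ (2,4)
  19 ↦ (3,4)
  20 ↦ (0,5)
  21 ↦ (1,5)
  22 ↦ (2,5)
  23 ↦ (3,5)
distinct pairs in image: 24 / 24 needed
  → bijection onto A×B; projections well-typed.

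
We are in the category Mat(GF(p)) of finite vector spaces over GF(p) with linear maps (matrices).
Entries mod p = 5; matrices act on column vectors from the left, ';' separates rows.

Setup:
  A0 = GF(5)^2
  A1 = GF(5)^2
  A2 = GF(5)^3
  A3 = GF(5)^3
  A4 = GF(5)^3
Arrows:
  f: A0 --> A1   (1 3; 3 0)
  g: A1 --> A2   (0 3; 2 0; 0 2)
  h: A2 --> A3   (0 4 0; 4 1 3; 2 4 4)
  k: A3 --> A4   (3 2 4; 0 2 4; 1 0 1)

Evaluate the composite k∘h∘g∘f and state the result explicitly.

Answer: (1 0; 2 3; 3 3)

Derivation:
  e0=[1,0] f-->[1,3] g-->[4,2,1] h-->[3,1,0] k-->[1,2,3]
  e1=[0,1] f-->[3,0] g-->[0,1,0] h-->[4,1,4] k-->[0,3,3]
⟦path⟧: (1 0; 2 3; 3 3)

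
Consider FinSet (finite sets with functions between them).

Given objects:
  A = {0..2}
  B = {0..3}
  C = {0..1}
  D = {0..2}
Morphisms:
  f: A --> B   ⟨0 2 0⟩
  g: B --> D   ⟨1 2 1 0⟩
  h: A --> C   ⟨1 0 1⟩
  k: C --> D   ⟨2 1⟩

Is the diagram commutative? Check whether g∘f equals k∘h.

Answer: DOES NOT COMMUTE

Work:
Along f;g (path 1):
  0 f-->0 g-->1
  1 f-->2 g-->1
  2 f-->0 g-->1
  composite₁ = ⟨1 1 1⟩
Along h;k (path 2):
  0 h-->1 k-->1
  1 h-->0 k-->2
  2 h-->1 k-->1
  composite₂ = ⟨1 2 1⟩
Equal? distinct morphisms ✗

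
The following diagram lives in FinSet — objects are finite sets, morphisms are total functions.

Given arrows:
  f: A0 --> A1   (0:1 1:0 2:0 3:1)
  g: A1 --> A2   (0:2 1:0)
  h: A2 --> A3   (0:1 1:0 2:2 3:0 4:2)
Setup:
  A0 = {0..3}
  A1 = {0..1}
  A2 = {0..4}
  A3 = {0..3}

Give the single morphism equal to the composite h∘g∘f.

  0 f-->1 g-->0 h-->1
  1 f-->0 g-->2 h-->2
  2 f-->0 g-->2 h-->2
  3 f-->1 g-->0 h-->1
⟦path⟧: (0:1 1:2 2:2 3:1)

Answer: (0:1 1:2 2:2 3:1)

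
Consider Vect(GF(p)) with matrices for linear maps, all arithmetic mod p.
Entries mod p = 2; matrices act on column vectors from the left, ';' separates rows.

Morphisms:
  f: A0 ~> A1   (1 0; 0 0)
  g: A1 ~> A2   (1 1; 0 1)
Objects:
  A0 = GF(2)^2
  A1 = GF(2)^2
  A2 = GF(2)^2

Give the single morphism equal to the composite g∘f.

  e0=[1,0] f~>[1,0] g~>[1,0]
  e1=[0,1] f~>[0,0] g~>[0,0]
result: (1 0; 0 0)

Answer: (1 0; 0 0)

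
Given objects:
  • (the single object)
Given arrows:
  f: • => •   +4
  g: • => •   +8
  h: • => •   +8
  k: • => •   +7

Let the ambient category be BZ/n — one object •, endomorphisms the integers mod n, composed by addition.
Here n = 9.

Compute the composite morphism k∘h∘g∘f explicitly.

Answer: +0

Derivation:
  0 +4≡4 +8≡3 +8≡2 +7≡0  (mod 9)
⟦path⟧: +0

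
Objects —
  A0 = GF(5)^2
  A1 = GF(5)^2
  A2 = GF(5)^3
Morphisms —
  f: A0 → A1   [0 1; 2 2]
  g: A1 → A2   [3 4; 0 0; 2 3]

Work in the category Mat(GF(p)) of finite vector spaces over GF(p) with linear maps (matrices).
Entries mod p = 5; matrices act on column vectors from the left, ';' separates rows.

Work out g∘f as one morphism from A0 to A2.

Answer: [3 1; 0 0; 1 3]

Derivation:
  e0=⟨1,0⟩ f→⟨0,2⟩ g→⟨3,0,1⟩
  e1=⟨0,1⟩ f→⟨1,2⟩ g→⟨1,0,3⟩
composite: [3 1; 0 0; 1 3]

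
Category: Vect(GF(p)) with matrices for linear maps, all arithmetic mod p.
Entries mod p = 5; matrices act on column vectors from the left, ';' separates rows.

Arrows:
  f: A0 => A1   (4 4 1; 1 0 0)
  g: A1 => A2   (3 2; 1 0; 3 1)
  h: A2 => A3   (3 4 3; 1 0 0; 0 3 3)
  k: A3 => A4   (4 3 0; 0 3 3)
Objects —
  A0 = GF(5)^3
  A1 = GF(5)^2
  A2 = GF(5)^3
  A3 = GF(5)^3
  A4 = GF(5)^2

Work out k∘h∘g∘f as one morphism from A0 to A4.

  e0=(1,0,0) f=>(4,1) g=>(4,4,3) h=>(2,4,1) k=>(0,0)
  e1=(0,1,0) f=>(4,0) g=>(2,4,2) h=>(3,2,3) k=>(3,0)
  e2=(0,0,1) f=>(1,0) g=>(3,1,3) h=>(2,3,2) k=>(2,0)
⟦path⟧: (0 3 2; 0 0 0)

Answer: (0 3 2; 0 0 0)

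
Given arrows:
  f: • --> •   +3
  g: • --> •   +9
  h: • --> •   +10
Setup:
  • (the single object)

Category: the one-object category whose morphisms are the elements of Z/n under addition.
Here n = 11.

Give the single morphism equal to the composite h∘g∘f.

  0 +3≡3 +9≡1 +10≡0  (mod 11)
⟦path⟧: +0

Answer: +0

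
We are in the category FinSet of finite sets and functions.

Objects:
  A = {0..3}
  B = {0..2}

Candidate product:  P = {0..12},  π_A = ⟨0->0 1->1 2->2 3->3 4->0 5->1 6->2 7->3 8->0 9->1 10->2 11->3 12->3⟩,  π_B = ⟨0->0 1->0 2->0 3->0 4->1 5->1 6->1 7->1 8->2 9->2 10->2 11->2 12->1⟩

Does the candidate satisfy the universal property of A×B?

|A|·|B| = 4·3 = 12;  |P| = 13
  → cardinalities differ; no bijection possible.

Answer: NOT A VALID PRODUCT — |P|=13 ≠ |A|·|B|=12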